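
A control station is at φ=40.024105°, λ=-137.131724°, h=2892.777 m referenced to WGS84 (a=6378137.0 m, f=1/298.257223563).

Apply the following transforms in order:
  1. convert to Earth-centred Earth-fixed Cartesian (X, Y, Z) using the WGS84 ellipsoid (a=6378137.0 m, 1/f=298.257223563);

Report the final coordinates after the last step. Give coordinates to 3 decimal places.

start: φ=40.024105°, λ=-137.131724°, h=2892.777 m
→ ECEF (a=6378137.000, f=1/298.257223563): X=-3586324.0843, Y=-3328919.4978, Z=4081895.8980

X=-3586324.084 m, Y=-3328919.498 m, Z=4081895.898 m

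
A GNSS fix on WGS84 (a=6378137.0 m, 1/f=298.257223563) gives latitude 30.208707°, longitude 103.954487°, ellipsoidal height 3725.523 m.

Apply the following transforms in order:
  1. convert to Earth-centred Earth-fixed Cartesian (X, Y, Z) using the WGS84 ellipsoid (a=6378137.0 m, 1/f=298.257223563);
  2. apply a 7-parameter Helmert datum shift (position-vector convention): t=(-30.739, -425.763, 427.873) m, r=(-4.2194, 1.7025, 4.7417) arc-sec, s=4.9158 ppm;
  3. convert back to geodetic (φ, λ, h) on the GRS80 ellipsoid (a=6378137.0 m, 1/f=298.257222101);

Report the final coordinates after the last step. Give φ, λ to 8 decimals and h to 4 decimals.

φ=30.21285369°, λ=103.95675078°, h=3621.1630 m

start: φ=30.208707°, λ=103.954487°, h=3725.523 m
→ ECEF (a=6378137.000, f=1/298.257223563): X=-1331122.9391, Y=5356967.0276, Z=3192263.5292
→ Helmert 7p (PV): X=-1331257.0214, Y=5356602.2998, Z=3192608.4980
→ geod (Bowring, a=6378137.000): φ=30.21285369°, λ=103.95675078°, h=3621.1630 m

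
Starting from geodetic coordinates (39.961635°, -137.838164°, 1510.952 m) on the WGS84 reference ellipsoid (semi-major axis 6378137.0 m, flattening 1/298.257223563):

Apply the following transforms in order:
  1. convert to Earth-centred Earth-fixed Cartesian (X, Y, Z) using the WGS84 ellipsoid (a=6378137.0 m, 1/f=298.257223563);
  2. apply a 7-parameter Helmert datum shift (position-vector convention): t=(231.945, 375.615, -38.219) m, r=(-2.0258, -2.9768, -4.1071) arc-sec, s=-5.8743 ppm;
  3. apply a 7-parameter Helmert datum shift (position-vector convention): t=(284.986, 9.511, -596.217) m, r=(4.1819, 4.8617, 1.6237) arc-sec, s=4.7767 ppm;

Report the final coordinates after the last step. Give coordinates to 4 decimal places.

start: φ=39.961635°, λ=-137.838164°, h=1510.952 m
→ ECEF (a=6378137.000, f=1/298.257223563): X=-3629615.9012, Y=-3286731.9924, Z=4075691.8829
→ Helmert 7p (PV): X=-3629486.8988, Y=-3286224.7698, Z=4075609.6200
→ Helmert 7p (PV): X=-3629097.3174, Y=-3286342.1583, Z=4075051.7924

X=-3629097.3174 m, Y=-3286342.1583 m, Z=4075051.7924 m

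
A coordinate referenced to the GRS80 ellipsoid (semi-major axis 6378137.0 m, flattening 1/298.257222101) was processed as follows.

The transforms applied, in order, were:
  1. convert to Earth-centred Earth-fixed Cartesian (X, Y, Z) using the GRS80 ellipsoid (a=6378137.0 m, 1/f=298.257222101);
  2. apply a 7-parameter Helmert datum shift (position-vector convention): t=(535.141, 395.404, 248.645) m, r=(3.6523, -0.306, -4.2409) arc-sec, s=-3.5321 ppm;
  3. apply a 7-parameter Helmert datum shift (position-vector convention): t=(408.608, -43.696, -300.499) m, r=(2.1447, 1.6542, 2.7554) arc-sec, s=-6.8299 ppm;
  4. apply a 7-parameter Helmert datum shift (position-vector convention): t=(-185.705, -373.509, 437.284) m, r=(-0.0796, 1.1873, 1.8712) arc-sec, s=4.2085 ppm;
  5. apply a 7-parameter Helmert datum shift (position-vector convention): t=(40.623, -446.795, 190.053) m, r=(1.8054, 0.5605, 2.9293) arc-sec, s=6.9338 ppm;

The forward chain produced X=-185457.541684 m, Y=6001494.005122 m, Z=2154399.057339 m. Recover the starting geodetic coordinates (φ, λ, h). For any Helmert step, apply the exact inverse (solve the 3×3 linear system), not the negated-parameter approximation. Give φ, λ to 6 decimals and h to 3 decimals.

start: X=-185457.5417, Y=6001494.0051, Z=2154399.0573 m
→ Helmert⁻¹: X=-185417.4949, Y=6001920.6722, Z=2154141.0300
→ Helmert⁻¹: X=-185188.9559, Y=6002269.7695, Z=2153695.9325
→ Helmert⁻¹: X=-185535.9226, Y=6002379.3358, Z=2153947.2437
→ Helmert⁻¹: X=-186191.9306, Y=6002039.4368, Z=2153600.2048
→ geod (Bowring, a=6378137.000): φ=19.85234500°, λ=91.77682800°, h=3741.8750 m

φ=19.852345°, λ=91.776828°, h=3741.875 m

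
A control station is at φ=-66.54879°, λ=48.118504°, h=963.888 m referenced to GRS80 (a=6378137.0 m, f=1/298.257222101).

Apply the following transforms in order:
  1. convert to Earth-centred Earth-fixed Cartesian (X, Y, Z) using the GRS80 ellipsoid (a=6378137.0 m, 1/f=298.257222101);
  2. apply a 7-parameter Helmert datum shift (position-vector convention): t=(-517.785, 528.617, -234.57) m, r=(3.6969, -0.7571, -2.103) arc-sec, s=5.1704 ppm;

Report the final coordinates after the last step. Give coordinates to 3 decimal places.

X=1699127.159 m, Y=1896086.783 m, Z=-5829679.008 m

start: φ=-66.548790°, λ=48.118504°, h=963.888 m
→ ECEF (a=6378137.000, f=1/298.257222101): X=1699595.4341, Y=1895461.2123, Z=-5829454.5083
→ Helmert 7p (PV): X=1699127.1595, Y=1896086.7834, Z=-5829679.0078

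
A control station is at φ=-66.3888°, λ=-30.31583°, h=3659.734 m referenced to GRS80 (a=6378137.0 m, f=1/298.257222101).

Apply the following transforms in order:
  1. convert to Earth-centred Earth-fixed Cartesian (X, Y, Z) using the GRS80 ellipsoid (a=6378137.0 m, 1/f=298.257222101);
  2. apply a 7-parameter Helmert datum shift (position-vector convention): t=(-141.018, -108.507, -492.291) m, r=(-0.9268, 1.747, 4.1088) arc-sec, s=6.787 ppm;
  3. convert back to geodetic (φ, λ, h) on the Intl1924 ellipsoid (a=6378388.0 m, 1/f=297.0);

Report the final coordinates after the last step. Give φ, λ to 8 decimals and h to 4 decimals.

φ=-66.39200588°, λ=-30.31943521°, h=3952.9435 m

start: φ=-66.388800°, λ=-30.315830°, h=3659.734 m
→ ECEF (a=6378137.000, f=1/298.257222101): X=2212783.3227, Y=-1293866.4250, Z=-5824800.5410
→ Helmert 7p (PV): X=2212633.7623, Y=-1293965.8069, Z=-5825345.2930
→ geod (Bowring, a=6378388.000): φ=-66.39200588°, λ=-30.31943521°, h=3952.9435 m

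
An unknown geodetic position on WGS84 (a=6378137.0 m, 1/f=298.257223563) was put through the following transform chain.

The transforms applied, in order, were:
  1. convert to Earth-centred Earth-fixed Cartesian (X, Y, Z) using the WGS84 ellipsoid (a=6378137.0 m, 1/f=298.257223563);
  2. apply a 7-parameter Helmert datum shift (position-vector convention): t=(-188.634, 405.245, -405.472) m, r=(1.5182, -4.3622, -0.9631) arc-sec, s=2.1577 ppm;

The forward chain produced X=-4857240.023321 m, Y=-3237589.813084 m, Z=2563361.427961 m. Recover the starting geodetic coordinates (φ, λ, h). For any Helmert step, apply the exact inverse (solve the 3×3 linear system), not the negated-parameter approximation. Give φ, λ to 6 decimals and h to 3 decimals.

φ=23.854065°, λ=-146.309844°, h=936.691 m

start: X=-4857240.0233, Y=-3237589.8131, Z=2563361.4280 m
→ Helmert⁻¹: X=-4856971.5678, Y=-3237991.8785, Z=2563887.9191
→ geod (Bowring, a=6378137.000): φ=23.85406500°, λ=-146.30984400°, h=936.6910 m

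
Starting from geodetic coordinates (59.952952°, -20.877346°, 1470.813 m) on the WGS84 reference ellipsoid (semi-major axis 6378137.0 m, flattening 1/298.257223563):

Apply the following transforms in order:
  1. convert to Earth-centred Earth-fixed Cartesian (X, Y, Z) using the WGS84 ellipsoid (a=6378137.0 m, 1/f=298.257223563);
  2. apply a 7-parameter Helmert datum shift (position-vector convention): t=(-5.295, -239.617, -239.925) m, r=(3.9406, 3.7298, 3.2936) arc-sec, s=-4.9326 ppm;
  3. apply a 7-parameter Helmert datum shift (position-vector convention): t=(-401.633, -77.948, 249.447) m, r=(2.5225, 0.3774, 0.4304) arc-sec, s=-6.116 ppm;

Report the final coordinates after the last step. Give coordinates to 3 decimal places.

start: φ=59.952952°, λ=-20.877346°, h=1470.813 m
→ ECEF (a=6378137.000, f=1/298.257223563): X=2992128.6368, Y=-1141227.4658, Z=5499127.5743
→ Helmert 7p (PV): X=2992226.2436, Y=-1141518.7340, Z=5498784.6167
→ Helmert 7p (PV): X=2991818.7531, Y=-1141650.7034, Z=5498980.9983

X=2991818.753 m, Y=-1141650.703 m, Z=5498980.998 m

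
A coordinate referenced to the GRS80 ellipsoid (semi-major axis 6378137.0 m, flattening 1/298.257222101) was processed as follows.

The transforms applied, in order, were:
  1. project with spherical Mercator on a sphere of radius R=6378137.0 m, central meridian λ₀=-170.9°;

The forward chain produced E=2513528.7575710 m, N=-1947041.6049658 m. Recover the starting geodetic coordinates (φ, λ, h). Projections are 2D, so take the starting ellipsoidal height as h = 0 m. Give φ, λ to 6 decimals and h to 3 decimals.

φ=-17.225081°, λ=-148.320587°, h=0.000 m

start: E=2513528.7576, N=-1947041.6050 m
→ merc⁻¹: φ=-17.22508100°, λ=-148.32058700°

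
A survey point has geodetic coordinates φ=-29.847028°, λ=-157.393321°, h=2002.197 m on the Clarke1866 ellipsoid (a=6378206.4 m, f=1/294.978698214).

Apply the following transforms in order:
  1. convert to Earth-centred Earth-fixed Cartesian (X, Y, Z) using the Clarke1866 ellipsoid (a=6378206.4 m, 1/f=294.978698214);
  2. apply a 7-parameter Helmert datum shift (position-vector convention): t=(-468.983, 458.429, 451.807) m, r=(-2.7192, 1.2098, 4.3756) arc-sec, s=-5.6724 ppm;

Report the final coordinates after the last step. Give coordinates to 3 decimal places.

X=-5113423.564 m, Y=-2128719.647 m, Z=-3155973.266 m

start: φ=-29.847028°, λ=-157.393321°, h=2002.197 m
→ ECEF (a=6378206.400, f=1/294.978698214): X=-5113010.2347, Y=-2129040.0765, Z=-3156501.0338
→ Helmert 7p (PV): X=-5113423.5642, Y=-2128719.6471, Z=-3155973.2657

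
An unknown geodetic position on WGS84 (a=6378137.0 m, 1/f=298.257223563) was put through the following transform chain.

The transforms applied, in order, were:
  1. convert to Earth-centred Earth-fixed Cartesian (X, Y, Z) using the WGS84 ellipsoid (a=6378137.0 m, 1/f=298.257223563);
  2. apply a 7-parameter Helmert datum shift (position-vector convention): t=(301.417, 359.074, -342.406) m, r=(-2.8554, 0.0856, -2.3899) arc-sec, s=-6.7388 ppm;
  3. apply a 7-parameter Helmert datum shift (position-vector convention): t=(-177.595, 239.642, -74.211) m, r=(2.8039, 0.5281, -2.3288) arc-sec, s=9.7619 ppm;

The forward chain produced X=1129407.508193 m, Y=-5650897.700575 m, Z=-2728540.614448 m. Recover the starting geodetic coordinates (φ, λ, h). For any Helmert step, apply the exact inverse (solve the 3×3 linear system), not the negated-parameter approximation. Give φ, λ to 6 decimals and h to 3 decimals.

start: X=1129407.5082, Y=-5650897.7006, Z=-2728540.6144 m
→ Helmert⁻¹: X=1129644.8647, Y=-5651106.5117, Z=-2728360.0571
→ Helmert⁻¹: X=1129417.6713, Y=-5651452.8177, Z=-2728113.8012
→ geod (Bowring, a=6378137.000): φ=-25.48045600°, λ=-78.69857700°, h=2086.4320 m

φ=-25.480456°, λ=-78.698577°, h=2086.432 m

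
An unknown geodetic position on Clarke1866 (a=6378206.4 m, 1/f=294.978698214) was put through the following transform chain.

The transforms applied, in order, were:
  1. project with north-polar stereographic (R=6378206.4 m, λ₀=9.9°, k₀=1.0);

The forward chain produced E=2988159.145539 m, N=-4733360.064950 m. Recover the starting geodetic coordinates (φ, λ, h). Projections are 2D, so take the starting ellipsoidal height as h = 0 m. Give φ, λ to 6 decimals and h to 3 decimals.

φ=42.615171°, λ=42.164122°, h=0.000 m

start: E=2988159.1455, N=-4733360.0650 m
→ stereo⁻¹: φ=42.61517100°, λ=42.16412200°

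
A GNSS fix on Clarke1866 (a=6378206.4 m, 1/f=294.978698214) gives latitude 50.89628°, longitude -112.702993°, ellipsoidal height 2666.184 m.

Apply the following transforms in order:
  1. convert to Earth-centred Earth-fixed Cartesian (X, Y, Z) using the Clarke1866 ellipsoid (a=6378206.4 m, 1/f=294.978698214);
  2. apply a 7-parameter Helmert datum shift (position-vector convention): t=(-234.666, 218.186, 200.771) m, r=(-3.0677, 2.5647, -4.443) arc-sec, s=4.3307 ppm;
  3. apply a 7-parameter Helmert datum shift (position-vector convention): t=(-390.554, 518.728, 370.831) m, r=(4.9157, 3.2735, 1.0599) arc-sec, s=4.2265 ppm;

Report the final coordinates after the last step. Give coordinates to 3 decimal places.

start: φ=50.896280°, λ=-112.702993°, h=2666.184 m
→ ECEF (a=6378206.400, f=1/294.978698214): X=-1556479.0291, Y=-3720336.9933, Z=4928139.8597
→ Helmert 7p (PV): X=-1556739.2963, Y=-3720028.0971, Z=4928436.6578
→ Helmert 7p (PV): X=-1557039.0978, Y=-3719650.5462, Z=4928764.3689

X=-1557039.098 m, Y=-3719650.546 m, Z=4928764.369 m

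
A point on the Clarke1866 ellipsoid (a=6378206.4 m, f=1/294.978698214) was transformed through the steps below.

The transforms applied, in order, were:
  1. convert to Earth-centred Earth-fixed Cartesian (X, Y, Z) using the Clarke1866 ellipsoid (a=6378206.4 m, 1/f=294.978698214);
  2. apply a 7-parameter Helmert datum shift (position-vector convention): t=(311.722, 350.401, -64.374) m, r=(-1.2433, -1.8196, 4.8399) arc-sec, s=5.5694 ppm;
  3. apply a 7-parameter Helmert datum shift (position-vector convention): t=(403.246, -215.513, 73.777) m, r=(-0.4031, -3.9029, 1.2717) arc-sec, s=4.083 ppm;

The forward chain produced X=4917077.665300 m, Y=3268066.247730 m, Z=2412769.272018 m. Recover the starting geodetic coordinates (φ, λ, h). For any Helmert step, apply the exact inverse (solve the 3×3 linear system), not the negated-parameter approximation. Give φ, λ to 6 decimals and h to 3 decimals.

start: X=4917077.6653, Y=3268066.2477, Z=2412769.2720 m
→ Helmert⁻¹: X=4916720.1452, Y=3268233.3881, Z=2412598.9979
→ Helmert⁻¹: X=4916479.0010, Y=3267734.8817, Z=2412626.2602
→ geod (Bowring, a=6378206.400): φ=22.36569200°, λ=33.60997600°, h=2254.0580 m

φ=22.365692°, λ=33.609976°, h=2254.058 m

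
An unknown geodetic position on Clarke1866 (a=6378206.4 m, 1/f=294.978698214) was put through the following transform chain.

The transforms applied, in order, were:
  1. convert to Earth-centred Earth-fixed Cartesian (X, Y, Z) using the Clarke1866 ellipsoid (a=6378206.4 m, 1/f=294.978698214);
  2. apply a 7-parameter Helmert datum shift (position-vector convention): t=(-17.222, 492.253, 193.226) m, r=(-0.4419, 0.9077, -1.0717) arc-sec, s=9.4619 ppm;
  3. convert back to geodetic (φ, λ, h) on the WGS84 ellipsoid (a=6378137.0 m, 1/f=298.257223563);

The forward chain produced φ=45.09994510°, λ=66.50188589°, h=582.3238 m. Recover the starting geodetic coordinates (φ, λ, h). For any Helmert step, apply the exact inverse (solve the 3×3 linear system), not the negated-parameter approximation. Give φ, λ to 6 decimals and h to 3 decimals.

φ=45.103907°, λ=66.499671°, h=121.268 m

start: φ=45.099945°, λ=66.501886°, h=582.324 m
→ ECEF (a=6378137.000, f=1/298.257223563): X=1798278.4331, Y=4136129.5440, Z=4495607.9958
→ Helmert⁻¹: X=1798237.3698, Y=4135597.8727, Z=4495389.0085
→ geod (Bowring, a=6378206.400): φ=45.10390700°, λ=66.49967100°, h=121.2680 m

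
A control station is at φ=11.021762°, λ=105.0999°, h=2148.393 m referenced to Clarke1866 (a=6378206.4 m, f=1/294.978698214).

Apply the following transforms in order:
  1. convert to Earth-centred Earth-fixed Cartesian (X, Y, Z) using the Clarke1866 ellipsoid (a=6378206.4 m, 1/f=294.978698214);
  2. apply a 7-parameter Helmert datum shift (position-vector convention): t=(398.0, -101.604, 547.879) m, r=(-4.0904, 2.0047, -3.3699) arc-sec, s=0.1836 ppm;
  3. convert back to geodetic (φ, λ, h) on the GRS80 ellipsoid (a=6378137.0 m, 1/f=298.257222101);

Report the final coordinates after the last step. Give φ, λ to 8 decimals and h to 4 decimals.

start: φ=11.021762°, λ=105.099900°, h=2148.393 m
→ ECEF (a=6378206.400, f=1/294.978698214): X=-1631644.1749, Y=6047184.1126, Z=1211704.0160
→ Helmert 7p (PV): X=-1631135.9005, Y=6047134.3053, Z=1212148.0549
→ geod (Bowring, a=6378137.000): φ=11.02520830°, λ=105.09552958°, h=2116.8817 m

φ=11.02520830°, λ=105.09552958°, h=2116.8817 m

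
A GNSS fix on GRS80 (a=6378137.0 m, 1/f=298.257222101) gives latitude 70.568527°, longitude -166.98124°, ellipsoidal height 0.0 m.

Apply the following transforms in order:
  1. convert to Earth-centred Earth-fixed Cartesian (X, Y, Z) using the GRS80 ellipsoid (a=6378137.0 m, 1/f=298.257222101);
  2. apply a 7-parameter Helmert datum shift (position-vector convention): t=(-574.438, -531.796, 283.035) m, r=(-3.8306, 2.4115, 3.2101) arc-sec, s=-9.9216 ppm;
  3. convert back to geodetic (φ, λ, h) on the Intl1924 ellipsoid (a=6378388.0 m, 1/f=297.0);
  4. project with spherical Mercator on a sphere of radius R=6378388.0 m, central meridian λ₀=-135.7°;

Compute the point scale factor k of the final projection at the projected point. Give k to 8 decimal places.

start: φ=70.568527°, λ=-166.981240°, h=0.000 m
→ ECEF (a=6378137.000, f=1/298.257222101): X=-2073515.1702, Y=-479423.8553, Z=5992437.6115
→ Helmert 7p (PV): X=-2073991.5159, Y=-479871.8783, Z=5992694.3372
→ geod (Bowring, a=6378388.000): φ=70.56503189°, λ=-166.97237962°, h=260.3216 m
→ into merc (λ₀=-135.7°): φ=70.56503189°, λ−λ₀=-31.27237962°
scale k = 3.00537909

3.00537909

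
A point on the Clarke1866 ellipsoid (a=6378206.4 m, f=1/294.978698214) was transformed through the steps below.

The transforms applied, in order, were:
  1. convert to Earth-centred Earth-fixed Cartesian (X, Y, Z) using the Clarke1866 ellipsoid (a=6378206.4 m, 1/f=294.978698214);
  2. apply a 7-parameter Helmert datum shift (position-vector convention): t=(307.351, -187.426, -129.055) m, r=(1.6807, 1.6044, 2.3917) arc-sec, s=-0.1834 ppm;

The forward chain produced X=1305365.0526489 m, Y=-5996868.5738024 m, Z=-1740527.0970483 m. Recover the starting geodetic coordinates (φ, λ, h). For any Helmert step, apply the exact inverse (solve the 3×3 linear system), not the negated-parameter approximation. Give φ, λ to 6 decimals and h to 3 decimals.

φ=-15.934583°, λ=-77.722737°, h=2467.006 m

start: X=1305365.0526, Y=-5996868.5738, Z=-1740527.0970 m
→ Helmert⁻¹: X=1305001.9444, Y=-5996711.5602, Z=-1740339.3477
→ geod (Bowring, a=6378206.400): φ=-15.93458300°, λ=-77.72273700°, h=2467.0060 m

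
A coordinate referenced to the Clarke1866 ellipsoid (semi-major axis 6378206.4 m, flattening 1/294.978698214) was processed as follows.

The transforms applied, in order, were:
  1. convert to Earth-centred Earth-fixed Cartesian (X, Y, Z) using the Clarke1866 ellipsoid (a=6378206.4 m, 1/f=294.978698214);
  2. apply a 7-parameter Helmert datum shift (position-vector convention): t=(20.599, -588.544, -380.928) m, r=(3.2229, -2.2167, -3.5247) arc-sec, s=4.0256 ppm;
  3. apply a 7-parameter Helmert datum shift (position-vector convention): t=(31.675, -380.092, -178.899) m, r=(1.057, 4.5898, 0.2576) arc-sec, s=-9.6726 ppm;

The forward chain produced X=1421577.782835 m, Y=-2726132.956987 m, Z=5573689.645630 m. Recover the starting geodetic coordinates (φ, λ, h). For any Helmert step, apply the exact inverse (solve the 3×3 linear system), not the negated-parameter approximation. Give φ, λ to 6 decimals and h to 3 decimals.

start: X=1421577.7828, Y=-2726132.9570, Z=5573689.6456 m
→ Helmert⁻¹: X=1421432.4221, Y=-2725752.4419, Z=5573968.0567
→ Helmert⁻¹: X=1421512.5740, Y=-2725041.5367, Z=5574353.8468
→ geod (Bowring, a=6378206.400): φ=61.29317200°, λ=-62.45129100°, h=3924.7430 m

φ=61.293172°, λ=-62.451291°, h=3924.743 m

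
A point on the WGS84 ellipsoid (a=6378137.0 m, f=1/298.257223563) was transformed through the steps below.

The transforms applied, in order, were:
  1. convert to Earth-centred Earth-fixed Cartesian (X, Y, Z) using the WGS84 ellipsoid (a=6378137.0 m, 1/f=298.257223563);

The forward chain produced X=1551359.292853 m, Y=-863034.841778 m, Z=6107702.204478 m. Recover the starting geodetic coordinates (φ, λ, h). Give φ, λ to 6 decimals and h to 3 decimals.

φ=73.895835°, λ=-29.087573°, h=2058.908 m

start: X=1551359.2929, Y=-863034.8418, Z=6107702.2045 m
→ geod (Bowring, a=6378137.000): φ=73.89583500°, λ=-29.08757300°, h=2058.9080 m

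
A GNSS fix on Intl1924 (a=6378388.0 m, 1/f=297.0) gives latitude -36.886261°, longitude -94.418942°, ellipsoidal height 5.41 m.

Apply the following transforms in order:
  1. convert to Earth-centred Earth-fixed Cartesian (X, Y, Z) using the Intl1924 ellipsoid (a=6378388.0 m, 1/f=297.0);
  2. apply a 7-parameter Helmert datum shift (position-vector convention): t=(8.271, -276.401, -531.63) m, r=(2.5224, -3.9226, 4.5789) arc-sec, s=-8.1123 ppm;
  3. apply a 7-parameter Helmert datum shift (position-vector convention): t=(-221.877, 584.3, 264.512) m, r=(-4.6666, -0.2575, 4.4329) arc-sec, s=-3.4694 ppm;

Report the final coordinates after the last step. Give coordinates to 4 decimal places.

start: φ=-36.886261°, λ=-94.418942°, h=5.410 m
→ ECEF (a=6378388.000, f=1/297.0): X=-393549.9300, Y=-5092627.0414, Z=-3807369.0459
→ Helmert 7p (PV): X=-393353.0101, Y=-5092824.3062, Z=-3807939.5505
→ Helmert 7p (PV): X=-393459.3175, Y=-5092316.9425, Z=-3807547.0970

X=-393459.3175 m, Y=-5092316.9425 m, Z=-3807547.0970 m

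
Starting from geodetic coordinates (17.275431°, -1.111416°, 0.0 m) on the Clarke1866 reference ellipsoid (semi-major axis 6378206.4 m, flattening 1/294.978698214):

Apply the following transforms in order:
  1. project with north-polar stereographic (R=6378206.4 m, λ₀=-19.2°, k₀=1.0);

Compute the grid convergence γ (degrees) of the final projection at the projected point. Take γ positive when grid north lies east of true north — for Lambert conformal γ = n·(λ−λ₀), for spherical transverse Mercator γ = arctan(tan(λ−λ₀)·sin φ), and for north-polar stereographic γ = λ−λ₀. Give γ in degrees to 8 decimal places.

start: φ=17.275431°, λ=-1.111416°, h=0.000 m
→ into stereo (λ₀=-19.2°): φ=17.27543100°, λ−λ₀=18.08858400°
convergence γ = 18.08858400°

18.08858400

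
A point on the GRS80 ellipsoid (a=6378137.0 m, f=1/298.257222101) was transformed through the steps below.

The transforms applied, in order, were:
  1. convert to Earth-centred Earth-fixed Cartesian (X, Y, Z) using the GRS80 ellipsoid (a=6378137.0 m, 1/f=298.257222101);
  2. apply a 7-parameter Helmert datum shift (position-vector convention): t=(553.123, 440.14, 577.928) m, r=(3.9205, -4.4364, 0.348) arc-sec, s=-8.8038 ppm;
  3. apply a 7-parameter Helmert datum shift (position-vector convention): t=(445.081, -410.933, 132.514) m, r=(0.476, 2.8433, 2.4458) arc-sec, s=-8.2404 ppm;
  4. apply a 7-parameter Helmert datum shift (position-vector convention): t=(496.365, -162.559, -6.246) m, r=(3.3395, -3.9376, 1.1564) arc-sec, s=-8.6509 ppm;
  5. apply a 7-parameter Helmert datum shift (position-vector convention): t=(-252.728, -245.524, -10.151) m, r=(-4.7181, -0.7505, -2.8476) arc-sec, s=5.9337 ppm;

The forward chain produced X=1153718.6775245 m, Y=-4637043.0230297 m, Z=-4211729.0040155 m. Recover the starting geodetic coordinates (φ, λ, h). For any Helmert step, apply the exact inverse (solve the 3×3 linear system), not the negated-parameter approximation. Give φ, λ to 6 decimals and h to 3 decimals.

φ=-41.592411°, λ=-76.043557°, h=933.706 m

start: X=1153718.6775, Y=-4637043.0230, Z=-4211729.0040 m
→ Helmert⁻¹: X=1154013.2451, Y=-4636657.7133, Z=-4211804.1199
→ Helmert⁻¹: X=1153420.4615, Y=-4636609.9212, Z=-4211781.2605
→ Helmert⁻¹: X=1152987.9669, Y=-4636260.5842, Z=-4211921.8899
→ Helmert⁻¹: X=1152346.5637, Y=-4636823.5563, Z=-4212473.5565
→ geod (Bowring, a=6378137.000): φ=-41.59241100°, λ=-76.04355700°, h=933.7060 m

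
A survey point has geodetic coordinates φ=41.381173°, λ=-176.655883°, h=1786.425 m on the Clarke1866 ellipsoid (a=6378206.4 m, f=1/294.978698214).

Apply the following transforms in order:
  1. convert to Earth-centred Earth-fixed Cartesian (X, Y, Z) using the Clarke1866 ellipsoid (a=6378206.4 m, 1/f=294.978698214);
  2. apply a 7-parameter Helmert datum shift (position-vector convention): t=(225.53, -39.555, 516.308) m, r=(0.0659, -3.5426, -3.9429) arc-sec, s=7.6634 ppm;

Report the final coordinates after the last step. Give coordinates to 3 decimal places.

start: φ=41.381173°, λ=-176.655883°, h=1786.425 m
→ ECEF (a=6378206.400, f=1/294.978698214): X=-4786019.5765, Y=-279657.7416, Z=4195260.2730
→ Helmert 7p (PV): X=-4785908.1237, Y=-279609.2912, Z=4195726.4411

X=-4785908.124 m, Y=-279609.291 m, Z=4195726.441 m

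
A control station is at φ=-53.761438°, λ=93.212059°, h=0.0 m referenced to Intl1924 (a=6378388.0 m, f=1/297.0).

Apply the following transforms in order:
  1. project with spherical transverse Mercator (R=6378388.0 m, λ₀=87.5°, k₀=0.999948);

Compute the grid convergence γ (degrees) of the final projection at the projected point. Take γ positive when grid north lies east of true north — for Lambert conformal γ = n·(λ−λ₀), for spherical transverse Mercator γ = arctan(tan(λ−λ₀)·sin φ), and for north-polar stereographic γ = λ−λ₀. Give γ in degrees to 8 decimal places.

start: φ=-53.761438°, λ=93.212059°, h=0.000 m
→ into tm (λ₀=87.5°): φ=-53.76143800°, λ−λ₀=5.71205900°
convergence γ = -4.61246772°

-4.61246772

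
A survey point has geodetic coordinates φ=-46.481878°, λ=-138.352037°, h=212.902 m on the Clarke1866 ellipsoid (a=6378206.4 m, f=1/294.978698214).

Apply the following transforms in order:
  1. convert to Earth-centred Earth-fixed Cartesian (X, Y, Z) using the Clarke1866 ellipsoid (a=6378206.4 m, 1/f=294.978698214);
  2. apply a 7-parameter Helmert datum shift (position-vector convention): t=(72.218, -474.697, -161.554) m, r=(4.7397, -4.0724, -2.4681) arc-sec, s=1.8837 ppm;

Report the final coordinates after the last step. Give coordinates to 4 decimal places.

start: φ=-46.481878°, λ=-138.352037°, h=212.902 m
→ ECEF (a=6378206.400, f=1/294.978698214): X=-3287800.9966, Y=-2923971.7422, Z=-4602244.0094
→ Helmert 7p (PV): X=-3287679.0944, Y=-2924306.8524, Z=-4602546.3348

X=-3287679.0944 m, Y=-2924306.8524 m, Z=-4602546.3348 m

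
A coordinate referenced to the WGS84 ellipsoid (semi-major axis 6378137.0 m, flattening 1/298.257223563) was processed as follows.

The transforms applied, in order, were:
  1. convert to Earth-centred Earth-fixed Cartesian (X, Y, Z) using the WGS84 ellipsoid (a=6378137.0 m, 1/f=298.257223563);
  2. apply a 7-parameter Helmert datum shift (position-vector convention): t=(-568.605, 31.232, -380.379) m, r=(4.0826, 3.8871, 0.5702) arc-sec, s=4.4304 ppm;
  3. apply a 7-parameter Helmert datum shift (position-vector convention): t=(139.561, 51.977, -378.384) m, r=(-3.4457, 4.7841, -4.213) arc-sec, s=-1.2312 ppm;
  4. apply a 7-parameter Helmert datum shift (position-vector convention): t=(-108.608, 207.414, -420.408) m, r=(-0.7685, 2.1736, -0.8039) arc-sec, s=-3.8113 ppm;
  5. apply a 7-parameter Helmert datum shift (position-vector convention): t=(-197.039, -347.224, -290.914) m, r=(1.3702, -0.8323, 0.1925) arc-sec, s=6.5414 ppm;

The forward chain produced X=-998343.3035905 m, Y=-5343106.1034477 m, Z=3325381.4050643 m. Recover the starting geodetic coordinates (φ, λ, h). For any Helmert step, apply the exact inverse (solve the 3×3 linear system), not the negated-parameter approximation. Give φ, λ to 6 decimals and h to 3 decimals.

φ=31.641109°, λ=-100.576534°, h=377.440 m

start: X=-998343.3036, Y=-5343106.1034, Z=3325381.4051 m
→ Helmert⁻¹: X=-998131.3020, Y=-5342700.9067, Z=3325690.0833
→ Helmert⁻¹: X=-998040.7242, Y=-5342944.9664, Z=3326092.7442
→ Helmert⁻¹: X=-998149.5322, Y=-5343079.4767, Z=3326362.8154
→ Helmert⁻¹: X=-997653.9723, Y=-5343018.4311, Z=3326815.4090
→ geod (Bowring, a=6378137.000): φ=31.64110900°, λ=-100.57653400°, h=377.4400 m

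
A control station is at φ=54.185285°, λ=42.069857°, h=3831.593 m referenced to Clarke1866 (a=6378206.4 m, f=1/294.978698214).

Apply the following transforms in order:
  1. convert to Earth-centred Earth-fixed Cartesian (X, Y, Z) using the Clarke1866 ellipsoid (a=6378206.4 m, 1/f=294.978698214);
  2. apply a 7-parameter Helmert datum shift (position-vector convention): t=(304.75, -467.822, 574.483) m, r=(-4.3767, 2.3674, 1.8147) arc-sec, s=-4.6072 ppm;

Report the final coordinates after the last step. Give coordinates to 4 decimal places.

X=2778779.2754 m, Y=2507522.9676 m, Z=5152209.0314 m

start: φ=54.185285°, λ=42.069857°, h=3831.593 m
→ ECEF (a=6378206.400, f=1/294.978698214): X=2778450.2614, Y=2507868.5859, Z=5151743.3868
→ Helmert 7p (PV): X=2778779.2754, Y=2507522.9676, Z=5152209.0314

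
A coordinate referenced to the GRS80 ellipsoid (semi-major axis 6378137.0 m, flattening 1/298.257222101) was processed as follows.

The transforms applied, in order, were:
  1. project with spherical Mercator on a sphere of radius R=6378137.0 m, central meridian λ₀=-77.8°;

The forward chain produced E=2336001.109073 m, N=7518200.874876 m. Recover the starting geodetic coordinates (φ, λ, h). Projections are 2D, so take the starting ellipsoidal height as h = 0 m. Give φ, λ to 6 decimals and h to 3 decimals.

start: E=2336001.1091, N=7518200.8749 m
→ merc⁻¹: φ=55.79746000°, λ=-56.81534500°

φ=55.797460°, λ=-56.815345°, h=0.000 m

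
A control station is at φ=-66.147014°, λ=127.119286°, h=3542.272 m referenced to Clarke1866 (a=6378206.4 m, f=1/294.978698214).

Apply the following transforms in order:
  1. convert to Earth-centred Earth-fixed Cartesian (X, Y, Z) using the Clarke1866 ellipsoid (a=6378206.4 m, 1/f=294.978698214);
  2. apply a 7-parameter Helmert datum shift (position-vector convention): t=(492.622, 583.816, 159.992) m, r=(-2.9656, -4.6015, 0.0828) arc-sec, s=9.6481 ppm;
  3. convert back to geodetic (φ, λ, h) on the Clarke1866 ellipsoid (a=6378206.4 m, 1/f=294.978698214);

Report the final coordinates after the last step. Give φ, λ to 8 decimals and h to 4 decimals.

φ=-66.14647441°, λ=127.10164055°, h=3525.8259 m

start: φ=-66.147014°, λ=127.119286°, h=3542.272 m
→ ECEF (a=6378206.400, f=1/294.978698214): X=-1561830.9048, Y=2063666.4366, Z=-5813646.0450
→ Helmert 7p (PV): X=-1561224.4837, Y=2064185.9488, Z=-5813606.6573
→ geod (Bowring, a=6378206.400): φ=-66.14647441°, λ=127.10164055°, h=3525.8259 m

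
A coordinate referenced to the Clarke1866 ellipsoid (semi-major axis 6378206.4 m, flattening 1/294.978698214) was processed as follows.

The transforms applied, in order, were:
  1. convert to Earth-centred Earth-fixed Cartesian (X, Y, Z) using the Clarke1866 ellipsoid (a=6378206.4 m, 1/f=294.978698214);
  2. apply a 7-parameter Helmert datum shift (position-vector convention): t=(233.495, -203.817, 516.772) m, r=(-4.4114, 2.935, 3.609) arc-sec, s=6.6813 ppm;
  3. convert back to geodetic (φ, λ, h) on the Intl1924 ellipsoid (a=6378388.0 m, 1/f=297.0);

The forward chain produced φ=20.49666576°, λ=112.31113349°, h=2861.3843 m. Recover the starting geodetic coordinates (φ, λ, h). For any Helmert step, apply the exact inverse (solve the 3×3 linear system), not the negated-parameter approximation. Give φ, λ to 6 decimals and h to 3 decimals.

start: φ=20.496666°, λ=112.311133°, h=2861.384 m
→ ECEF (a=6378388.000, f=1/297.0): X=-2270121.4019, Y=5532065.7537, Z=2220313.1356
→ Helmert⁻¹: X=-2270274.5183, Y=5532224.8546, Z=2219867.5463
→ geod (Bowring, a=6378206.400): φ=20.49311400°, λ=112.31191200°, h=3097.2070 m

φ=20.493114°, λ=112.311912°, h=3097.207 m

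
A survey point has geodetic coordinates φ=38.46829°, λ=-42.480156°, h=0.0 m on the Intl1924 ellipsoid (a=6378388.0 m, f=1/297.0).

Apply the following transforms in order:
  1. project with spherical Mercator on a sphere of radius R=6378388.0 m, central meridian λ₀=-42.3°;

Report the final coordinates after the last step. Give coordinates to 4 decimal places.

start: φ=38.468290°, λ=-42.480156°, h=0.000 m
→ merc (R=6378388.0, λ₀=-42.3°): E=-20055.6634, N=4645975.1724

E=-20055.6634 m, N=4645975.1724 m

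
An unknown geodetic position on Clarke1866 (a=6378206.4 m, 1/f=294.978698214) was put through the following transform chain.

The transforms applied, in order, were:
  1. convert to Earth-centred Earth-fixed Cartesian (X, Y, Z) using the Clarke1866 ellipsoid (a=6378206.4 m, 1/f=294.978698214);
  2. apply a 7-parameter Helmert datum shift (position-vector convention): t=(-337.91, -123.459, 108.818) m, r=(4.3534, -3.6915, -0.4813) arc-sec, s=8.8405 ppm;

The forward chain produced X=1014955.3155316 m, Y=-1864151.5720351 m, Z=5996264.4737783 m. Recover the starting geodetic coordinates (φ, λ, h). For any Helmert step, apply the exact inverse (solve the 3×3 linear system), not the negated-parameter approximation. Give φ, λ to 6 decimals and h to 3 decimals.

φ=70.629012°, λ=-61.419575°, h=1725.978 m

start: X=1014955.3155, Y=-1864151.5720, Z=5996264.4738 m
→ Helmert⁻¹: X=1015395.9111, Y=-1863882.7114, Z=5996123.8137
→ geod (Bowring, a=6378206.400): φ=70.62901200°, λ=-61.41957500°, h=1725.9780 m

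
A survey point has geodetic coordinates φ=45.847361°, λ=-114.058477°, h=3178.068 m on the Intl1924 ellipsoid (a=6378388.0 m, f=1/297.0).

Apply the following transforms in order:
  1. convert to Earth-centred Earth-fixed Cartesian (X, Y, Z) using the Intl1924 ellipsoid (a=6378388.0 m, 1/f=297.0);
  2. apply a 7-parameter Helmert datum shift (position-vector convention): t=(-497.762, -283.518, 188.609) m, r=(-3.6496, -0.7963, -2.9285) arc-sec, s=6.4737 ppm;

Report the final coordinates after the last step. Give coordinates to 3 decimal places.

start: φ=45.847361°, λ=-114.058477°, h=3178.068 m
→ ECEF (a=6378388.000, f=1/297.0): X=-1815320.6690, Y=-4066103.3320, Z=4555808.8602
→ Helmert 7p (PV): X=-1815905.5009, Y=-4066306.7892, Z=4556091.8991

X=-1815905.501 m, Y=-4066306.789 m, Z=4556091.899 m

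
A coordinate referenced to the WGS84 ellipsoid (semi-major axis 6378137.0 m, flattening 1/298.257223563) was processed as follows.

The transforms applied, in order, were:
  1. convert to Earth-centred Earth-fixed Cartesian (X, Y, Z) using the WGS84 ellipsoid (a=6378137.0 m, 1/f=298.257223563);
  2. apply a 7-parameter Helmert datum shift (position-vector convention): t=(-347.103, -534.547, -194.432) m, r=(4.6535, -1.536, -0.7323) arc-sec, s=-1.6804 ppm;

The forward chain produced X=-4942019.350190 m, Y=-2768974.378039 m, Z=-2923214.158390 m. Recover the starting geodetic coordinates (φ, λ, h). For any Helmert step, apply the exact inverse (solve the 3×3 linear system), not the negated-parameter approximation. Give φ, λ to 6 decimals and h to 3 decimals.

start: X=-4942019.3502, Y=-2768974.3780, Z=-2923214.1584 m
→ Helmert⁻¹: X=-4941692.4884, Y=-2768527.9711, Z=-2922925.3785
→ geod (Bowring, a=6378137.000): φ=-27.45174600°, λ=-150.74075800°, h=431.7630 m

φ=-27.451746°, λ=-150.740758°, h=431.763 m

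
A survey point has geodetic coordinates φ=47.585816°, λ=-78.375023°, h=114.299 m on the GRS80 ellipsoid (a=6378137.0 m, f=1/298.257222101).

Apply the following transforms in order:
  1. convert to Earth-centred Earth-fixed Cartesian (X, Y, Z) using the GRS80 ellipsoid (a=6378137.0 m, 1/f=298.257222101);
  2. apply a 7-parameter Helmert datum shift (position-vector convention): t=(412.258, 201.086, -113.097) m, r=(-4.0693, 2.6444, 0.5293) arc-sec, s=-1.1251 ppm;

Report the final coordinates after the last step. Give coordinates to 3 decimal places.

X=868949.538 m, Y=-4221198.757 m, Z=4685976.546 m

start: φ=47.585816°, λ=-78.375023°, h=114.299 m
→ ECEF (a=6378137.000, f=1/298.257222101): X=868467.3473, Y=-4221499.2699, Z=4686022.7653
→ Helmert 7p (PV): X=868949.5377, Y=-4221198.7575, Z=4685976.5458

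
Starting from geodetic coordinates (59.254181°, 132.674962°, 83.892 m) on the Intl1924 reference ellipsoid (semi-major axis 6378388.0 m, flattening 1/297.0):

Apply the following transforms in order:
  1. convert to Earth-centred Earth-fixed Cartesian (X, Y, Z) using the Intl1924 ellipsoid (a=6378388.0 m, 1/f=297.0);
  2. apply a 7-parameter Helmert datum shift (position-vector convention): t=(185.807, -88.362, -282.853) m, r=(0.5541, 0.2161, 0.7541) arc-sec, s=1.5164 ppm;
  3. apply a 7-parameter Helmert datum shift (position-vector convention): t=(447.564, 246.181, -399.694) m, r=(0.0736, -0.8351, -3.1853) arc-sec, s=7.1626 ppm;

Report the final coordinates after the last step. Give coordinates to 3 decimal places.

X=-2215224.354 m, Y=2403588.794 m, Z=5458019.915 m

start: φ=59.254181°, λ=132.674962°, h=83.892 m
→ ECEF (a=6378388.000, f=1/297.0): X=-2215850.4418, Y=2403400.6133, Z=5458654.4231
→ Helmert 7p (PV): X=-2215671.0627, Y=2403293.1308, Z=5458388.6255
→ Helmert 7p (PV): X=-2215224.3544, Y=2403588.7943, Z=5458019.9147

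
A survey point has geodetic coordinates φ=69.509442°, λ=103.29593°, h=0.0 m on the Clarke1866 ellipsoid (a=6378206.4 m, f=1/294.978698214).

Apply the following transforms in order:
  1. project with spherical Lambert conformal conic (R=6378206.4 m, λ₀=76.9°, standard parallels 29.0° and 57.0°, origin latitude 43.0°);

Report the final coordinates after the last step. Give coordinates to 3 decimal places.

E=1119631.255 m, N=3160035.008 m

start: φ=69.509442°, λ=103.295930°, h=0.000 m
→ lcc (R=6378206.4, λ₀=76.9°): E=1119631.2554, N=3160035.0080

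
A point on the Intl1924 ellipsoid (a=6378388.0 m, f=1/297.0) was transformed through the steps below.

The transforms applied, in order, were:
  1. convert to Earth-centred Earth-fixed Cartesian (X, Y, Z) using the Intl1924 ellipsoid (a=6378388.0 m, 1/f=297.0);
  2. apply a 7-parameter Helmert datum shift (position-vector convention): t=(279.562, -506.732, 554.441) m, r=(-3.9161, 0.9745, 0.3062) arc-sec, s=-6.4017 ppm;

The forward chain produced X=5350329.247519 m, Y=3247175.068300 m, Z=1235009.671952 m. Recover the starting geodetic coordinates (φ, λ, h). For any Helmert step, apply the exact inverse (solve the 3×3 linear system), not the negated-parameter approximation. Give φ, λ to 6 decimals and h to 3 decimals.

start: X=5350329.2475, Y=3247175.0683, Z=1235009.6720 m
→ Helmert⁻¹: X=5350082.9237, Y=3247671.2100, Z=1234550.0697
→ geod (Bowring, a=6378388.000): φ=11.23220800°, λ=31.25908800°, h=1673.3000 m

φ=11.232208°, λ=31.259088°, h=1673.300 m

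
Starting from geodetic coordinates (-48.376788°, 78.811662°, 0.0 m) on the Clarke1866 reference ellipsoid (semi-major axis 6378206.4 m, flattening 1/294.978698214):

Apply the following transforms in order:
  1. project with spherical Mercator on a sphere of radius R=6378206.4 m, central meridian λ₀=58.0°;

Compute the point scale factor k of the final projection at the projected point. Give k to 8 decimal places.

start: φ=-48.376788°, λ=78.811662°, h=0.000 m
→ into merc (λ₀=58.0°): φ=-48.37678800°, λ−λ₀=20.81166200°
scale k = 1.50550463

1.50550463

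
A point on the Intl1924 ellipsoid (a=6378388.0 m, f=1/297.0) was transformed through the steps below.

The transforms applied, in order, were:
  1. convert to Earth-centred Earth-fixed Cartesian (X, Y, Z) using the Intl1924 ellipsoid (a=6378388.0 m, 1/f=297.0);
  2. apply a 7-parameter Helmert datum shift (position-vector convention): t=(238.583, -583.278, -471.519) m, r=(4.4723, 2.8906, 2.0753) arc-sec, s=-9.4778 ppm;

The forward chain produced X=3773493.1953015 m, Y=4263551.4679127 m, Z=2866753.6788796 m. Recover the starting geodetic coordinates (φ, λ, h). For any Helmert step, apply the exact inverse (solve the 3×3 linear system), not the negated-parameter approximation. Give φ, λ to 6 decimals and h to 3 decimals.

φ=26.883243°, λ=48.495115°, h=1085.114 m

start: X=3773493.1953, Y=4263551.4679, Z=2866753.6789 m
→ Helmert⁻¹: X=3773293.0972, Y=4264199.3644, Z=2867212.7944
→ geod (Bowring, a=6378388.000): φ=26.88324300°, λ=48.49511500°, h=1085.1140 m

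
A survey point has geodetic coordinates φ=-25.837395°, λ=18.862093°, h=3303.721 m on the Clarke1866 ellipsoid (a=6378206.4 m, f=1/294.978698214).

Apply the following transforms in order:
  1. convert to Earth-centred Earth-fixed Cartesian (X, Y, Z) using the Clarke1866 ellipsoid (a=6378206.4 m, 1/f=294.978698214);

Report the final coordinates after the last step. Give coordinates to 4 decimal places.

start: φ=-25.837395°, λ=18.862093°, h=3303.721 m
→ ECEF (a=6378206.400, f=1/294.978698214): X=5438641.3966, Y=1858044.0511, Z=-2764142.2494

X=5438641.3966 m, Y=1858044.0511 m, Z=-2764142.2494 m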